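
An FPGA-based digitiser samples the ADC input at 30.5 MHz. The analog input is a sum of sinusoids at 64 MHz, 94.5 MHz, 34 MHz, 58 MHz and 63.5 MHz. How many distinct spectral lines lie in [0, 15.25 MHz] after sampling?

fs/2 = 15.25 MHz.
64 MHz mod fs = 3 MHz.
3 MHz ≤ fs/2 = 15.25 MHz, appears at 3 MHz.
94.5 MHz mod fs = 3 MHz.
3 MHz ≤ fs/2 = 15.25 MHz, appears at 3 MHz.
34 MHz mod fs = 3.5 MHz.
3.5 MHz ≤ fs/2 = 15.25 MHz, appears at 3.5 MHz.
58 MHz mod fs = 27.5 MHz.
27.5 MHz > fs/2 = 15.25 MHz, folds to fs − 27.5 MHz = 3 MHz.
63.5 MHz mod fs = 2.5 MHz.
2.5 MHz ≤ fs/2 = 15.25 MHz, appears at 2.5 MHz.
Distinct values: {2.5 MHz, 3 MHz, 3.5 MHz} → 3.

3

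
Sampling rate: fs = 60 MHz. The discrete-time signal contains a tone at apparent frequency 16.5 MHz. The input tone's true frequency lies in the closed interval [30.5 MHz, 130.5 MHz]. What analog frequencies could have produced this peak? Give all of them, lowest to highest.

Frequencies that alias to 16.5 MHz are k·fs ± 16.5 MHz for integer k ≥ 0.
k=0: 16.5 MHz.
k=1: 43.5 MHz, 76.5 MHz.
k=2: 103.5 MHz, 136.5 MHz.
k=3: 163.5 MHz, 196.5 MHz.
Within [30.5 MHz, 130.5 MHz]: 43.5 MHz, 76.5 MHz, 103.5 MHz.

43.5 MHz, 76.5 MHz, 103.5 MHz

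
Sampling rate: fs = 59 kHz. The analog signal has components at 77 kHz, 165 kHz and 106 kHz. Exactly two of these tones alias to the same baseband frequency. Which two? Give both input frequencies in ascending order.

fs/2 = 29.5 kHz.
77 kHz mod fs = 18 kHz.
18 kHz ≤ fs/2 = 29.5 kHz, appears at 18 kHz.
165 kHz mod fs = 47 kHz.
47 kHz > fs/2 = 29.5 kHz, folds to fs − 47 kHz = 12 kHz.
106 kHz mod fs = 47 kHz.
47 kHz > fs/2 = 29.5 kHz, folds to fs − 47 kHz = 12 kHz.
106 kHz and 165 kHz both map to 12 kHz.

106 kHz, 165 kHz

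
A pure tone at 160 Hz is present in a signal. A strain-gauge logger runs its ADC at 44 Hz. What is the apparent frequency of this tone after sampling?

16 Hz

160 Hz mod fs = 28 Hz.
28 Hz > fs/2 = 22 Hz, folds to fs − 28 Hz = 16 Hz.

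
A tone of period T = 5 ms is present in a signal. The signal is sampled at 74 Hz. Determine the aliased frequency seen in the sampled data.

T = 5 ms → f = 1/T = 200 Hz.
200 Hz mod fs = 52 Hz.
52 Hz > fs/2 = 37 Hz, folds to fs − 52 Hz = 22 Hz.

22 Hz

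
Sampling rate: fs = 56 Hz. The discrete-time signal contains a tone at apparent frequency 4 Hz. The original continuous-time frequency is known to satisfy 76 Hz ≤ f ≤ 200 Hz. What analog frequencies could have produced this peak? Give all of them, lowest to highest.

108 Hz, 116 Hz, 164 Hz, 172 Hz

Frequencies that alias to 4 Hz are k·fs ± 4 Hz for integer k ≥ 0.
k=0: 4 Hz.
k=1: 52 Hz, 60 Hz.
k=2: 108 Hz, 116 Hz.
k=3: 164 Hz, 172 Hz.
k=4: 220 Hz, 228 Hz.
Within [76 Hz, 200 Hz]: 108 Hz, 116 Hz, 164 Hz, 172 Hz.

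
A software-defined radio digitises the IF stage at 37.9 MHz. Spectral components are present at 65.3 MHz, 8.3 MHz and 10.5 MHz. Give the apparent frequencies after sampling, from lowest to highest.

8.3 MHz, 10.5 MHz

fs/2 = 18.95 MHz.
65.3 MHz mod fs = 27.4 MHz.
27.4 MHz > fs/2 = 18.95 MHz, folds to fs − 27.4 MHz = 10.5 MHz.
8.3 MHz ≤ fs/2 = 18.95 MHz, passes unchanged.
10.5 MHz ≤ fs/2 = 18.95 MHz, passes unchanged.
Distinct values: {8.3 MHz, 10.5 MHz}.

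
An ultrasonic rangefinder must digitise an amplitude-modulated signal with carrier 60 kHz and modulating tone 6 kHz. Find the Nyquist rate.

132 kHz

AM sidebands sit at fc ± fm = 54 kHz and 66 kHz.
Highest-frequency component: 66 kHz.
Nyquist rate = 2 × 66 kHz = 132 kHz.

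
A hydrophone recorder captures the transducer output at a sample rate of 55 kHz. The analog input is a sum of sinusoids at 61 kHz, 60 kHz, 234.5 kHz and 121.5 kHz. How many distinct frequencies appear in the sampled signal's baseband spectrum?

fs/2 = 27.5 kHz.
61 kHz mod fs = 6 kHz.
6 kHz ≤ fs/2 = 27.5 kHz, appears at 6 kHz.
60 kHz mod fs = 5 kHz.
5 kHz ≤ fs/2 = 27.5 kHz, appears at 5 kHz.
234.5 kHz mod fs = 14.5 kHz.
14.5 kHz ≤ fs/2 = 27.5 kHz, appears at 14.5 kHz.
121.5 kHz mod fs = 11.5 kHz.
11.5 kHz ≤ fs/2 = 27.5 kHz, appears at 11.5 kHz.
Distinct values: {5 kHz, 6 kHz, 11.5 kHz, 14.5 kHz} → 4.

4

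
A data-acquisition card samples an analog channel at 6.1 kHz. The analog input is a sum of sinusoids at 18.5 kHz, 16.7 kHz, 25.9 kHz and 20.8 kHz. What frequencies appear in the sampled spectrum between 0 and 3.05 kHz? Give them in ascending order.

fs/2 = 3.05 kHz.
18.5 kHz mod fs = 0.2 kHz.
0.2 kHz ≤ fs/2 = 3.05 kHz, appears at 0.2 kHz.
16.7 kHz mod fs = 4.5 kHz.
4.5 kHz > fs/2 = 3.05 kHz, folds to fs − 4.5 kHz = 1.6 kHz.
25.9 kHz mod fs = 1.5 kHz.
1.5 kHz ≤ fs/2 = 3.05 kHz, appears at 1.5 kHz.
20.8 kHz mod fs = 2.5 kHz.
2.5 kHz ≤ fs/2 = 3.05 kHz, appears at 2.5 kHz.
Distinct values: {0.2 kHz, 1.5 kHz, 1.6 kHz, 2.5 kHz}.

0.2 kHz, 1.5 kHz, 1.6 kHz, 2.5 kHz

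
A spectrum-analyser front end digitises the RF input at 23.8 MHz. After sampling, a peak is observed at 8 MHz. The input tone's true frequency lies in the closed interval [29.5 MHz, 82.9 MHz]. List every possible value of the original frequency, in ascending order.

Frequencies that alias to 8 MHz are k·fs ± 8 MHz for integer k ≥ 0.
k=0: 8 MHz.
k=1: 15.8 MHz, 31.8 MHz.
k=2: 39.6 MHz, 55.6 MHz.
k=3: 63.4 MHz, 79.4 MHz.
k=4: 87.2 MHz, 103.2 MHz.
Within [29.5 MHz, 82.9 MHz]: 31.8 MHz, 39.6 MHz, 55.6 MHz, 63.4 MHz, 79.4 MHz.

31.8 MHz, 39.6 MHz, 55.6 MHz, 63.4 MHz, 79.4 MHz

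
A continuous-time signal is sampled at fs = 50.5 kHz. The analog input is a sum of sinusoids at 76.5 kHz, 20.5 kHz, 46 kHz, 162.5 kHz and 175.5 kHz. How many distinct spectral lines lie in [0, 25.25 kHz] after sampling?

fs/2 = 25.25 kHz.
76.5 kHz mod fs = 26 kHz.
26 kHz > fs/2 = 25.25 kHz, folds to fs − 26 kHz = 24.5 kHz.
20.5 kHz ≤ fs/2 = 25.25 kHz, passes unchanged.
46 kHz > fs/2 = 25.25 kHz, folds to fs − 46 kHz = 4.5 kHz.
162.5 kHz mod fs = 11 kHz.
11 kHz ≤ fs/2 = 25.25 kHz, appears at 11 kHz.
175.5 kHz mod fs = 24 kHz.
24 kHz ≤ fs/2 = 25.25 kHz, appears at 24 kHz.
Distinct values: {4.5 kHz, 11 kHz, 20.5 kHz, 24 kHz, 24.5 kHz} → 5.

5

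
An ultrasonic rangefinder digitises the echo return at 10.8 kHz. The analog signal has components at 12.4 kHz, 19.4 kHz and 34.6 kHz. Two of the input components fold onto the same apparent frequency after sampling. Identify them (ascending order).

fs/2 = 5.4 kHz.
12.4 kHz mod fs = 1.6 kHz.
1.6 kHz ≤ fs/2 = 5.4 kHz, appears at 1.6 kHz.
19.4 kHz mod fs = 8.6 kHz.
8.6 kHz > fs/2 = 5.4 kHz, folds to fs − 8.6 kHz = 2.2 kHz.
34.6 kHz mod fs = 2.2 kHz.
2.2 kHz ≤ fs/2 = 5.4 kHz, appears at 2.2 kHz.
19.4 kHz and 34.6 kHz both map to 2.2 kHz.

19.4 kHz, 34.6 kHz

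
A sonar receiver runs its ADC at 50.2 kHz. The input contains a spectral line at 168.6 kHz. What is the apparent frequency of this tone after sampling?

18 kHz

168.6 kHz mod fs = 18 kHz.
18 kHz ≤ fs/2 = 25.1 kHz, appears at 18 kHz.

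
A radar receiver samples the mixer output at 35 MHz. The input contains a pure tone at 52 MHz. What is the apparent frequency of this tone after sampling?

17 MHz

52 MHz mod fs = 17 MHz.
17 MHz ≤ fs/2 = 17.5 MHz, appears at 17 MHz.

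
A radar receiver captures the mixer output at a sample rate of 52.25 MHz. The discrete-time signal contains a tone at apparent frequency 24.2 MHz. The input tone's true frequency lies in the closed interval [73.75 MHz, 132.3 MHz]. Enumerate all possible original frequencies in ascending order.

Frequencies that alias to 24.2 MHz are k·fs ± 24.2 MHz for integer k ≥ 0.
k=0: 24.2 MHz.
k=1: 28.05 MHz, 76.45 MHz.
k=2: 80.3 MHz, 128.7 MHz.
k=3: 132.55 MHz, 180.95 MHz.
Within [73.75 MHz, 132.3 MHz]: 76.45 MHz, 80.3 MHz, 128.7 MHz.

76.45 MHz, 80.3 MHz, 128.7 MHz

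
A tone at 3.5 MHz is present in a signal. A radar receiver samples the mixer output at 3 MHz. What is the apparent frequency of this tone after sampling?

3.5 MHz mod fs = 0.5 MHz.
0.5 MHz ≤ fs/2 = 1.5 MHz, appears at 0.5 MHz.

0.5 MHz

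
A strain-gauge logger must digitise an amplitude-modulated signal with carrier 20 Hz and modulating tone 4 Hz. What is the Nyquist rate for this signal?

AM sidebands sit at fc ± fm = 16 Hz and 24 Hz.
Highest-frequency component: 24 Hz.
Nyquist rate = 2 × 24 Hz = 48 Hz.

48 Hz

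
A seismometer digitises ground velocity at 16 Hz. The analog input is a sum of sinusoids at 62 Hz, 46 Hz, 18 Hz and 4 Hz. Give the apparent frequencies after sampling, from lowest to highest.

2 Hz, 4 Hz

fs/2 = 8 Hz.
62 Hz mod fs = 14 Hz.
14 Hz > fs/2 = 8 Hz, folds to fs − 14 Hz = 2 Hz.
46 Hz mod fs = 14 Hz.
14 Hz > fs/2 = 8 Hz, folds to fs − 14 Hz = 2 Hz.
18 Hz mod fs = 2 Hz.
2 Hz ≤ fs/2 = 8 Hz, appears at 2 Hz.
4 Hz ≤ fs/2 = 8 Hz, passes unchanged.
Distinct values: {2 Hz, 4 Hz}.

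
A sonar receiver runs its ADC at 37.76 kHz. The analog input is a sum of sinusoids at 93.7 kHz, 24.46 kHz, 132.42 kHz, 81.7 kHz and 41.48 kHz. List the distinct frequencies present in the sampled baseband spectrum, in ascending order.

fs/2 = 18.88 kHz.
93.7 kHz mod fs = 18.18 kHz.
18.18 kHz ≤ fs/2 = 18.88 kHz, appears at 18.18 kHz.
24.46 kHz > fs/2 = 18.88 kHz, folds to fs − 24.46 kHz = 13.3 kHz.
132.42 kHz mod fs = 19.14 kHz.
19.14 kHz > fs/2 = 18.88 kHz, folds to fs − 19.14 kHz = 18.62 kHz.
81.7 kHz mod fs = 6.18 kHz.
6.18 kHz ≤ fs/2 = 18.88 kHz, appears at 6.18 kHz.
41.48 kHz mod fs = 3.72 kHz.
3.72 kHz ≤ fs/2 = 18.88 kHz, appears at 3.72 kHz.
Distinct values: {3.72 kHz, 6.18 kHz, 13.3 kHz, 18.18 kHz, 18.62 kHz}.

3.72 kHz, 6.18 kHz, 13.3 kHz, 18.18 kHz, 18.62 kHz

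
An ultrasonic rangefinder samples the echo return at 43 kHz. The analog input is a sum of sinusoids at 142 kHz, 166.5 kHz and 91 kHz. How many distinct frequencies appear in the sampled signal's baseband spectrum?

fs/2 = 21.5 kHz.
142 kHz mod fs = 13 kHz.
13 kHz ≤ fs/2 = 21.5 kHz, appears at 13 kHz.
166.5 kHz mod fs = 37.5 kHz.
37.5 kHz > fs/2 = 21.5 kHz, folds to fs − 37.5 kHz = 5.5 kHz.
91 kHz mod fs = 5 kHz.
5 kHz ≤ fs/2 = 21.5 kHz, appears at 5 kHz.
Distinct values: {5 kHz, 5.5 kHz, 13 kHz} → 3.

3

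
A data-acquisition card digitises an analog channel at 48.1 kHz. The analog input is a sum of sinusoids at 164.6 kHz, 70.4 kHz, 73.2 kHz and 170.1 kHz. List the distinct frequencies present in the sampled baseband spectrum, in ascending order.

20.3 kHz, 22.3 kHz, 23 kHz

fs/2 = 24.05 kHz.
164.6 kHz mod fs = 20.3 kHz.
20.3 kHz ≤ fs/2 = 24.05 kHz, appears at 20.3 kHz.
70.4 kHz mod fs = 22.3 kHz.
22.3 kHz ≤ fs/2 = 24.05 kHz, appears at 22.3 kHz.
73.2 kHz mod fs = 25.1 kHz.
25.1 kHz > fs/2 = 24.05 kHz, folds to fs − 25.1 kHz = 23 kHz.
170.1 kHz mod fs = 25.8 kHz.
25.8 kHz > fs/2 = 24.05 kHz, folds to fs − 25.8 kHz = 22.3 kHz.
Distinct values: {20.3 kHz, 22.3 kHz, 23 kHz}.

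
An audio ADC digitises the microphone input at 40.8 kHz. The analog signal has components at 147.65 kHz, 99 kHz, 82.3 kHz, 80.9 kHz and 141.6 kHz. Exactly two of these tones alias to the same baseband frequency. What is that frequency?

0.7 kHz

fs/2 = 20.4 kHz.
147.65 kHz mod fs = 25.25 kHz.
25.25 kHz > fs/2 = 20.4 kHz, folds to fs − 25.25 kHz = 15.55 kHz.
99 kHz mod fs = 17.4 kHz.
17.4 kHz ≤ fs/2 = 20.4 kHz, appears at 17.4 kHz.
82.3 kHz mod fs = 0.7 kHz.
0.7 kHz ≤ fs/2 = 20.4 kHz, appears at 0.7 kHz.
80.9 kHz mod fs = 40.1 kHz.
40.1 kHz > fs/2 = 20.4 kHz, folds to fs − 40.1 kHz = 0.7 kHz.
141.6 kHz mod fs = 19.2 kHz.
19.2 kHz ≤ fs/2 = 20.4 kHz, appears at 19.2 kHz.
80.9 kHz and 82.3 kHz both map to 0.7 kHz.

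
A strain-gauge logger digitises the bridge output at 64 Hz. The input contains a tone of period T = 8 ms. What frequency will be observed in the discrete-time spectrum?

3 Hz

T = 8 ms → f = 1/T = 125 Hz.
125 Hz mod fs = 61 Hz.
61 Hz > fs/2 = 32 Hz, folds to fs − 61 Hz = 3 Hz.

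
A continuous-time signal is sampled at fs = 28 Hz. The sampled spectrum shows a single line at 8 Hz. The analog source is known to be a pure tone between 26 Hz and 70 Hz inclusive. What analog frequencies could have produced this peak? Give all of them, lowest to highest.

36 Hz, 48 Hz, 64 Hz

Frequencies that alias to 8 Hz are k·fs ± 8 Hz for integer k ≥ 0.
k=0: 8 Hz.
k=1: 20 Hz, 36 Hz.
k=2: 48 Hz, 64 Hz.
k=3: 76 Hz, 92 Hz.
Within [26 Hz, 70 Hz]: 36 Hz, 48 Hz, 64 Hz.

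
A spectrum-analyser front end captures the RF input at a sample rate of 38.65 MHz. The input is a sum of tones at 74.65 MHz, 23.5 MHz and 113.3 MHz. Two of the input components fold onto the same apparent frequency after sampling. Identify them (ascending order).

74.65 MHz, 113.3 MHz

fs/2 = 19.325 MHz.
74.65 MHz mod fs = 36 MHz.
36 MHz > fs/2 = 19.325 MHz, folds to fs − 36 MHz = 2.65 MHz.
23.5 MHz > fs/2 = 19.325 MHz, folds to fs − 23.5 MHz = 15.15 MHz.
113.3 MHz mod fs = 36 MHz.
36 MHz > fs/2 = 19.325 MHz, folds to fs − 36 MHz = 2.65 MHz.
74.65 MHz and 113.3 MHz both map to 2.65 MHz.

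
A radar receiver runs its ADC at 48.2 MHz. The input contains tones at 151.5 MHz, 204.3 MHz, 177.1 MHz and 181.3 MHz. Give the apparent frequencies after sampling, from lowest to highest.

fs/2 = 24.1 MHz.
151.5 MHz mod fs = 6.9 MHz.
6.9 MHz ≤ fs/2 = 24.1 MHz, appears at 6.9 MHz.
204.3 MHz mod fs = 11.5 MHz.
11.5 MHz ≤ fs/2 = 24.1 MHz, appears at 11.5 MHz.
177.1 MHz mod fs = 32.5 MHz.
32.5 MHz > fs/2 = 24.1 MHz, folds to fs − 32.5 MHz = 15.7 MHz.
181.3 MHz mod fs = 36.7 MHz.
36.7 MHz > fs/2 = 24.1 MHz, folds to fs − 36.7 MHz = 11.5 MHz.
Distinct values: {6.9 MHz, 11.5 MHz, 15.7 MHz}.

6.9 MHz, 11.5 MHz, 15.7 MHz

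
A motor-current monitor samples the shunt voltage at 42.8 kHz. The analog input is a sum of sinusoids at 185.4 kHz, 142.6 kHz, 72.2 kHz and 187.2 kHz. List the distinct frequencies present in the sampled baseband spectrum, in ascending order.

fs/2 = 21.4 kHz.
185.4 kHz mod fs = 14.2 kHz.
14.2 kHz ≤ fs/2 = 21.4 kHz, appears at 14.2 kHz.
142.6 kHz mod fs = 14.2 kHz.
14.2 kHz ≤ fs/2 = 21.4 kHz, appears at 14.2 kHz.
72.2 kHz mod fs = 29.4 kHz.
29.4 kHz > fs/2 = 21.4 kHz, folds to fs − 29.4 kHz = 13.4 kHz.
187.2 kHz mod fs = 16 kHz.
16 kHz ≤ fs/2 = 21.4 kHz, appears at 16 kHz.
Distinct values: {13.4 kHz, 14.2 kHz, 16 kHz}.

13.4 kHz, 14.2 kHz, 16 kHz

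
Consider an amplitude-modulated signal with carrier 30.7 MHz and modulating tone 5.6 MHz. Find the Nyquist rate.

72.6 MHz

AM sidebands sit at fc ± fm = 25.1 MHz and 36.3 MHz.
Highest-frequency component: 36.3 MHz.
Nyquist rate = 2 × 36.3 MHz = 72.6 MHz.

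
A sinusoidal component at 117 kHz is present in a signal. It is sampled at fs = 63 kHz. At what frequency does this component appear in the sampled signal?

117 kHz mod fs = 54 kHz.
54 kHz > fs/2 = 31.5 kHz, folds to fs − 54 kHz = 9 kHz.

9 kHz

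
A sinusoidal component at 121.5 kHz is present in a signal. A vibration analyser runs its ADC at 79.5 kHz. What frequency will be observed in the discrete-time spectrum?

121.5 kHz mod fs = 42 kHz.
42 kHz > fs/2 = 39.75 kHz, folds to fs − 42 kHz = 37.5 kHz.

37.5 kHz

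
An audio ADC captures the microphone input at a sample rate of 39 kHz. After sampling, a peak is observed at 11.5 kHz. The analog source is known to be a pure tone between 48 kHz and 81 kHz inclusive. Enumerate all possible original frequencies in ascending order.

Frequencies that alias to 11.5 kHz are k·fs ± 11.5 kHz for integer k ≥ 0.
k=0: 11.5 kHz.
k=1: 27.5 kHz, 50.5 kHz.
k=2: 66.5 kHz, 89.5 kHz.
k=3: 105.5 kHz, 128.5 kHz.
Within [48 kHz, 81 kHz]: 50.5 kHz, 66.5 kHz.

50.5 kHz, 66.5 kHz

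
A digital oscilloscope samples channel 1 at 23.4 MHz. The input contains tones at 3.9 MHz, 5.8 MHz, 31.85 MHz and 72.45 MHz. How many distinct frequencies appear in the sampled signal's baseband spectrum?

fs/2 = 11.7 MHz.
3.9 MHz ≤ fs/2 = 11.7 MHz, passes unchanged.
5.8 MHz ≤ fs/2 = 11.7 MHz, passes unchanged.
31.85 MHz mod fs = 8.45 MHz.
8.45 MHz ≤ fs/2 = 11.7 MHz, appears at 8.45 MHz.
72.45 MHz mod fs = 2.25 MHz.
2.25 MHz ≤ fs/2 = 11.7 MHz, appears at 2.25 MHz.
Distinct values: {2.25 MHz, 3.9 MHz, 5.8 MHz, 8.45 MHz} → 4.

4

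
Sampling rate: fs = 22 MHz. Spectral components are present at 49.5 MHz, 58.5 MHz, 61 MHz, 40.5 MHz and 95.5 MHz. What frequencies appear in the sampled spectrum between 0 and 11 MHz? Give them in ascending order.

fs/2 = 11 MHz.
49.5 MHz mod fs = 5.5 MHz.
5.5 MHz ≤ fs/2 = 11 MHz, appears at 5.5 MHz.
58.5 MHz mod fs = 14.5 MHz.
14.5 MHz > fs/2 = 11 MHz, folds to fs − 14.5 MHz = 7.5 MHz.
61 MHz mod fs = 17 MHz.
17 MHz > fs/2 = 11 MHz, folds to fs − 17 MHz = 5 MHz.
40.5 MHz mod fs = 18.5 MHz.
18.5 MHz > fs/2 = 11 MHz, folds to fs − 18.5 MHz = 3.5 MHz.
95.5 MHz mod fs = 7.5 MHz.
7.5 MHz ≤ fs/2 = 11 MHz, appears at 7.5 MHz.
Distinct values: {3.5 MHz, 5 MHz, 5.5 MHz, 7.5 MHz}.

3.5 MHz, 5 MHz, 5.5 MHz, 7.5 MHz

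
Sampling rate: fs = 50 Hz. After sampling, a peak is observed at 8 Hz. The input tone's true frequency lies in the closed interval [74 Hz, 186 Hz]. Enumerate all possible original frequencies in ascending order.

92 Hz, 108 Hz, 142 Hz, 158 Hz

Frequencies that alias to 8 Hz are k·fs ± 8 Hz for integer k ≥ 0.
k=0: 8 Hz.
k=1: 42 Hz, 58 Hz.
k=2: 92 Hz, 108 Hz.
k=3: 142 Hz, 158 Hz.
k=4: 192 Hz, 208 Hz.
Within [74 Hz, 186 Hz]: 92 Hz, 108 Hz, 142 Hz, 158 Hz.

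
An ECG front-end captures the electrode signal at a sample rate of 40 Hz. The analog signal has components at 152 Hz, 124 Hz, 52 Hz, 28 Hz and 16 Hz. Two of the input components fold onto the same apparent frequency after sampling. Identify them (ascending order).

28 Hz, 52 Hz

fs/2 = 20 Hz.
152 Hz mod fs = 32 Hz.
32 Hz > fs/2 = 20 Hz, folds to fs − 32 Hz = 8 Hz.
124 Hz mod fs = 4 Hz.
4 Hz ≤ fs/2 = 20 Hz, appears at 4 Hz.
52 Hz mod fs = 12 Hz.
12 Hz ≤ fs/2 = 20 Hz, appears at 12 Hz.
28 Hz > fs/2 = 20 Hz, folds to fs − 28 Hz = 12 Hz.
16 Hz ≤ fs/2 = 20 Hz, passes unchanged.
28 Hz and 52 Hz both map to 12 Hz.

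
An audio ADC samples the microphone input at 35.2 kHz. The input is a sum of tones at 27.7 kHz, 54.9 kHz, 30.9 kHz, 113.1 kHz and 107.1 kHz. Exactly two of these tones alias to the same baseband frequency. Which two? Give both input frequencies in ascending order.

fs/2 = 17.6 kHz.
27.7 kHz > fs/2 = 17.6 kHz, folds to fs − 27.7 kHz = 7.5 kHz.
54.9 kHz mod fs = 19.7 kHz.
19.7 kHz > fs/2 = 17.6 kHz, folds to fs − 19.7 kHz = 15.5 kHz.
30.9 kHz > fs/2 = 17.6 kHz, folds to fs − 30.9 kHz = 4.3 kHz.
113.1 kHz mod fs = 7.5 kHz.
7.5 kHz ≤ fs/2 = 17.6 kHz, appears at 7.5 kHz.
107.1 kHz mod fs = 1.5 kHz.
1.5 kHz ≤ fs/2 = 17.6 kHz, appears at 1.5 kHz.
27.7 kHz and 113.1 kHz both map to 7.5 kHz.

27.7 kHz, 113.1 kHz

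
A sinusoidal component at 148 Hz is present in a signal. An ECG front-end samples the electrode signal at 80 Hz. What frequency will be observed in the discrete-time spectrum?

12 Hz

148 Hz mod fs = 68 Hz.
68 Hz > fs/2 = 40 Hz, folds to fs − 68 Hz = 12 Hz.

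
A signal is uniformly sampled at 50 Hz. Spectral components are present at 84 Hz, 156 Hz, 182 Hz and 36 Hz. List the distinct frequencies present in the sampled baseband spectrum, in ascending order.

6 Hz, 14 Hz, 16 Hz, 18 Hz

fs/2 = 25 Hz.
84 Hz mod fs = 34 Hz.
34 Hz > fs/2 = 25 Hz, folds to fs − 34 Hz = 16 Hz.
156 Hz mod fs = 6 Hz.
6 Hz ≤ fs/2 = 25 Hz, appears at 6 Hz.
182 Hz mod fs = 32 Hz.
32 Hz > fs/2 = 25 Hz, folds to fs − 32 Hz = 18 Hz.
36 Hz > fs/2 = 25 Hz, folds to fs − 36 Hz = 14 Hz.
Distinct values: {6 Hz, 14 Hz, 16 Hz, 18 Hz}.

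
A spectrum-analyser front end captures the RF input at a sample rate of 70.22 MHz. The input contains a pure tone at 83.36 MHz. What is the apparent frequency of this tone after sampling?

13.14 MHz

83.36 MHz mod fs = 13.14 MHz.
13.14 MHz ≤ fs/2 = 35.11 MHz, appears at 13.14 MHz.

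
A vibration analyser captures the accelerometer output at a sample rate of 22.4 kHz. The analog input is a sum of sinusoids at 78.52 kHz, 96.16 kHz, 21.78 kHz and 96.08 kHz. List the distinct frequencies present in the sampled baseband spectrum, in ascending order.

0.62 kHz, 6.48 kHz, 6.56 kHz, 11.08 kHz

fs/2 = 11.2 kHz.
78.52 kHz mod fs = 11.32 kHz.
11.32 kHz > fs/2 = 11.2 kHz, folds to fs − 11.32 kHz = 11.08 kHz.
96.16 kHz mod fs = 6.56 kHz.
6.56 kHz ≤ fs/2 = 11.2 kHz, appears at 6.56 kHz.
21.78 kHz > fs/2 = 11.2 kHz, folds to fs − 21.78 kHz = 0.62 kHz.
96.08 kHz mod fs = 6.48 kHz.
6.48 kHz ≤ fs/2 = 11.2 kHz, appears at 6.48 kHz.
Distinct values: {0.62 kHz, 6.48 kHz, 6.56 kHz, 11.08 kHz}.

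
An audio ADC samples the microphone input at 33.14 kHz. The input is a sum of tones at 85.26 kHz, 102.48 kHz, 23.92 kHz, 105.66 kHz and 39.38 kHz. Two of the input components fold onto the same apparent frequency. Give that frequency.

fs/2 = 16.57 kHz.
85.26 kHz mod fs = 18.98 kHz.
18.98 kHz > fs/2 = 16.57 kHz, folds to fs − 18.98 kHz = 14.16 kHz.
102.48 kHz mod fs = 3.06 kHz.
3.06 kHz ≤ fs/2 = 16.57 kHz, appears at 3.06 kHz.
23.92 kHz > fs/2 = 16.57 kHz, folds to fs − 23.92 kHz = 9.22 kHz.
105.66 kHz mod fs = 6.24 kHz.
6.24 kHz ≤ fs/2 = 16.57 kHz, appears at 6.24 kHz.
39.38 kHz mod fs = 6.24 kHz.
6.24 kHz ≤ fs/2 = 16.57 kHz, appears at 6.24 kHz.
39.38 kHz and 105.66 kHz both map to 6.24 kHz.

6.24 kHz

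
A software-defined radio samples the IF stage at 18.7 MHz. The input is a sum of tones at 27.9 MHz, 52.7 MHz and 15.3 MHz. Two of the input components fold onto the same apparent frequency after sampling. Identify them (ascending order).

15.3 MHz, 52.7 MHz

fs/2 = 9.35 MHz.
27.9 MHz mod fs = 9.2 MHz.
9.2 MHz ≤ fs/2 = 9.35 MHz, appears at 9.2 MHz.
52.7 MHz mod fs = 15.3 MHz.
15.3 MHz > fs/2 = 9.35 MHz, folds to fs − 15.3 MHz = 3.4 MHz.
15.3 MHz > fs/2 = 9.35 MHz, folds to fs − 15.3 MHz = 3.4 MHz.
15.3 MHz and 52.7 MHz both map to 3.4 MHz.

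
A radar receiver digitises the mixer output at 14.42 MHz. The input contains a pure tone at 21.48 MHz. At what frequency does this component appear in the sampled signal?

21.48 MHz mod fs = 7.06 MHz.
7.06 MHz ≤ fs/2 = 7.21 MHz, appears at 7.06 MHz.

7.06 MHz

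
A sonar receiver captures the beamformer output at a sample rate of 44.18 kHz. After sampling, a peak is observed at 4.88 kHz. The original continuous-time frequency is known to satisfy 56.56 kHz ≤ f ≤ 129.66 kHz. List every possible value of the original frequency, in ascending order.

83.48 kHz, 93.24 kHz, 127.66 kHz

Frequencies that alias to 4.88 kHz are k·fs ± 4.88 kHz for integer k ≥ 0.
k=0: 4.88 kHz.
k=1: 39.3 kHz, 49.06 kHz.
k=2: 83.48 kHz, 93.24 kHz.
k=3: 127.66 kHz, 137.42 kHz.
k=4: 171.84 kHz, 181.6 kHz.
Within [56.56 kHz, 129.66 kHz]: 83.48 kHz, 93.24 kHz, 127.66 kHz.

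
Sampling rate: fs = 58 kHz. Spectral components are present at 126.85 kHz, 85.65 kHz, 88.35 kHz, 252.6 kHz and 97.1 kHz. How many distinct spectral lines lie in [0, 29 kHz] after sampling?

4

fs/2 = 29 kHz.
126.85 kHz mod fs = 10.85 kHz.
10.85 kHz ≤ fs/2 = 29 kHz, appears at 10.85 kHz.
85.65 kHz mod fs = 27.65 kHz.
27.65 kHz ≤ fs/2 = 29 kHz, appears at 27.65 kHz.
88.35 kHz mod fs = 30.35 kHz.
30.35 kHz > fs/2 = 29 kHz, folds to fs − 30.35 kHz = 27.65 kHz.
252.6 kHz mod fs = 20.6 kHz.
20.6 kHz ≤ fs/2 = 29 kHz, appears at 20.6 kHz.
97.1 kHz mod fs = 39.1 kHz.
39.1 kHz > fs/2 = 29 kHz, folds to fs − 39.1 kHz = 18.9 kHz.
Distinct values: {10.85 kHz, 18.9 kHz, 20.6 kHz, 27.65 kHz} → 4.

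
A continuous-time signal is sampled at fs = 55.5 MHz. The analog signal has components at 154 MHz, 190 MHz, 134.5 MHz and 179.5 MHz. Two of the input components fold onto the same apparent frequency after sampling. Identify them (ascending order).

134.5 MHz, 190 MHz

fs/2 = 27.75 MHz.
154 MHz mod fs = 43 MHz.
43 MHz > fs/2 = 27.75 MHz, folds to fs − 43 MHz = 12.5 MHz.
190 MHz mod fs = 23.5 MHz.
23.5 MHz ≤ fs/2 = 27.75 MHz, appears at 23.5 MHz.
134.5 MHz mod fs = 23.5 MHz.
23.5 MHz ≤ fs/2 = 27.75 MHz, appears at 23.5 MHz.
179.5 MHz mod fs = 13 MHz.
13 MHz ≤ fs/2 = 27.75 MHz, appears at 13 MHz.
134.5 MHz and 190 MHz both map to 23.5 MHz.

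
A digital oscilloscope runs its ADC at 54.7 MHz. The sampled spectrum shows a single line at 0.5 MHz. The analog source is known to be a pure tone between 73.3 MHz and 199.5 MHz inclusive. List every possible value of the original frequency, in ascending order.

108.9 MHz, 109.9 MHz, 163.6 MHz, 164.6 MHz

Frequencies that alias to 0.5 MHz are k·fs ± 0.5 MHz for integer k ≥ 0.
k=0: 0.5 MHz.
k=1: 54.2 MHz, 55.2 MHz.
k=2: 108.9 MHz, 109.9 MHz.
k=3: 163.6 MHz, 164.6 MHz.
k=4: 218.3 MHz, 219.3 MHz.
Within [73.3 MHz, 199.5 MHz]: 108.9 MHz, 109.9 MHz, 163.6 MHz, 164.6 MHz.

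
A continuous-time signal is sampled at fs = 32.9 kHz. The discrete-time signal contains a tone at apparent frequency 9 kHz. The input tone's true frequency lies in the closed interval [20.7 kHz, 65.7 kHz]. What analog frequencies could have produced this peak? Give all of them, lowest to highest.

Frequencies that alias to 9 kHz are k·fs ± 9 kHz for integer k ≥ 0.
k=0: 9 kHz.
k=1: 23.9 kHz, 41.9 kHz.
k=2: 56.8 kHz, 74.8 kHz.
k=3: 89.7 kHz, 107.7 kHz.
Within [20.7 kHz, 65.7 kHz]: 23.9 kHz, 41.9 kHz, 56.8 kHz.

23.9 kHz, 41.9 kHz, 56.8 kHz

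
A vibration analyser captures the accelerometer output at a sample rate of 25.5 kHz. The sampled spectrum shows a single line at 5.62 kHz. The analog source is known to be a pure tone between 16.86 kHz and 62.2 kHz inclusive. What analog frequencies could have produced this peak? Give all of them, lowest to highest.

Frequencies that alias to 5.62 kHz are k·fs ± 5.62 kHz for integer k ≥ 0.
k=0: 5.62 kHz.
k=1: 19.88 kHz, 31.12 kHz.
k=2: 45.38 kHz, 56.62 kHz.
k=3: 70.88 kHz, 82.12 kHz.
Within [16.86 kHz, 62.2 kHz]: 19.88 kHz, 31.12 kHz, 45.38 kHz, 56.62 kHz.

19.88 kHz, 31.12 kHz, 45.38 kHz, 56.62 kHz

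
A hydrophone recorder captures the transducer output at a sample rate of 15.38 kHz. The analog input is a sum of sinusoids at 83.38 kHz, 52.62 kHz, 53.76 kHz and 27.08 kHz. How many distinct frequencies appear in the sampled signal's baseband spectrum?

3

fs/2 = 7.69 kHz.
83.38 kHz mod fs = 6.48 kHz.
6.48 kHz ≤ fs/2 = 7.69 kHz, appears at 6.48 kHz.
52.62 kHz mod fs = 6.48 kHz.
6.48 kHz ≤ fs/2 = 7.69 kHz, appears at 6.48 kHz.
53.76 kHz mod fs = 7.62 kHz.
7.62 kHz ≤ fs/2 = 7.69 kHz, appears at 7.62 kHz.
27.08 kHz mod fs = 11.7 kHz.
11.7 kHz > fs/2 = 7.69 kHz, folds to fs − 11.7 kHz = 3.68 kHz.
Distinct values: {3.68 kHz, 6.48 kHz, 7.62 kHz} → 3.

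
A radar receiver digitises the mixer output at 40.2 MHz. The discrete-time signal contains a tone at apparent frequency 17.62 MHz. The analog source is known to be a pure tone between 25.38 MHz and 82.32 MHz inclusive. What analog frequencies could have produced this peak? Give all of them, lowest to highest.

Frequencies that alias to 17.62 MHz are k·fs ± 17.62 MHz for integer k ≥ 0.
k=0: 17.62 MHz.
k=1: 22.58 MHz, 57.82 MHz.
k=2: 62.78 MHz, 98.02 MHz.
k=3: 102.98 MHz, 138.22 MHz.
Within [25.38 MHz, 82.32 MHz]: 57.82 MHz, 62.78 MHz.

57.82 MHz, 62.78 MHz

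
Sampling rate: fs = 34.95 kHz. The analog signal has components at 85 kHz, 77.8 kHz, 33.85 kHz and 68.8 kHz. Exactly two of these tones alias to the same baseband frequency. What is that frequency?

fs/2 = 17.475 kHz.
85 kHz mod fs = 15.1 kHz.
15.1 kHz ≤ fs/2 = 17.475 kHz, appears at 15.1 kHz.
77.8 kHz mod fs = 7.9 kHz.
7.9 kHz ≤ fs/2 = 17.475 kHz, appears at 7.9 kHz.
33.85 kHz > fs/2 = 17.475 kHz, folds to fs − 33.85 kHz = 1.1 kHz.
68.8 kHz mod fs = 33.85 kHz.
33.85 kHz > fs/2 = 17.475 kHz, folds to fs − 33.85 kHz = 1.1 kHz.
33.85 kHz and 68.8 kHz both map to 1.1 kHz.

1.1 kHz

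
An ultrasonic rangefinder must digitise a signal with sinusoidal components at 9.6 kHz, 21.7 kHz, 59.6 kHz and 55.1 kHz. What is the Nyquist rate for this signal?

119.2 kHz

Highest-frequency component: 59.6 kHz.
Nyquist rate = 2 × 59.6 kHz = 119.2 kHz.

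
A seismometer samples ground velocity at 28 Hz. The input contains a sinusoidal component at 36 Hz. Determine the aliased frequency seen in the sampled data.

8 Hz

36 Hz mod fs = 8 Hz.
8 Hz ≤ fs/2 = 14 Hz, appears at 8 Hz.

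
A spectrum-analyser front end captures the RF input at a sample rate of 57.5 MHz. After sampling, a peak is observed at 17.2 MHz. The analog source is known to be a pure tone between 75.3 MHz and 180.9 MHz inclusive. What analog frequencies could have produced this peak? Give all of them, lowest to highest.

Frequencies that alias to 17.2 MHz are k·fs ± 17.2 MHz for integer k ≥ 0.
k=0: 17.2 MHz.
k=1: 40.3 MHz, 74.7 MHz.
k=2: 97.8 MHz, 132.2 MHz.
k=3: 155.3 MHz, 189.7 MHz.
k=4: 212.8 MHz, 247.2 MHz.
Within [75.3 MHz, 180.9 MHz]: 97.8 MHz, 132.2 MHz, 155.3 MHz.

97.8 MHz, 132.2 MHz, 155.3 MHz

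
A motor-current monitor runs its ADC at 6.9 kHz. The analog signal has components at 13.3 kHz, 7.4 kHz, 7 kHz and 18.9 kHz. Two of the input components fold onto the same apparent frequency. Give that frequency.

fs/2 = 3.45 kHz.
13.3 kHz mod fs = 6.4 kHz.
6.4 kHz > fs/2 = 3.45 kHz, folds to fs − 6.4 kHz = 0.5 kHz.
7.4 kHz mod fs = 0.5 kHz.
0.5 kHz ≤ fs/2 = 3.45 kHz, appears at 0.5 kHz.
7 kHz mod fs = 0.1 kHz.
0.1 kHz ≤ fs/2 = 3.45 kHz, appears at 0.1 kHz.
18.9 kHz mod fs = 5.1 kHz.
5.1 kHz > fs/2 = 3.45 kHz, folds to fs − 5.1 kHz = 1.8 kHz.
7.4 kHz and 13.3 kHz both map to 0.5 kHz.

0.5 kHz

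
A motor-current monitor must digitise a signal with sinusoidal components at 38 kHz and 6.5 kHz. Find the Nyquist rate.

Highest-frequency component: 38 kHz.
Nyquist rate = 2 × 38 kHz = 76 kHz.

76 kHz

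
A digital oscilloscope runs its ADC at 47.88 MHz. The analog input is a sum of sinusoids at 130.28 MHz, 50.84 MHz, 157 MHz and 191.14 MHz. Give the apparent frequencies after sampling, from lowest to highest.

fs/2 = 23.94 MHz.
130.28 MHz mod fs = 34.52 MHz.
34.52 MHz > fs/2 = 23.94 MHz, folds to fs − 34.52 MHz = 13.36 MHz.
50.84 MHz mod fs = 2.96 MHz.
2.96 MHz ≤ fs/2 = 23.94 MHz, appears at 2.96 MHz.
157 MHz mod fs = 13.36 MHz.
13.36 MHz ≤ fs/2 = 23.94 MHz, appears at 13.36 MHz.
191.14 MHz mod fs = 47.5 MHz.
47.5 MHz > fs/2 = 23.94 MHz, folds to fs − 47.5 MHz = 0.38 MHz.
Distinct values: {0.38 MHz, 2.96 MHz, 13.36 MHz}.

0.38 MHz, 2.96 MHz, 13.36 MHz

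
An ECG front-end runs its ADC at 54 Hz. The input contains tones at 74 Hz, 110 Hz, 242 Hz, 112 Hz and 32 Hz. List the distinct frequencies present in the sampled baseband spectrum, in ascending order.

2 Hz, 4 Hz, 20 Hz, 22 Hz, 26 Hz

fs/2 = 27 Hz.
74 Hz mod fs = 20 Hz.
20 Hz ≤ fs/2 = 27 Hz, appears at 20 Hz.
110 Hz mod fs = 2 Hz.
2 Hz ≤ fs/2 = 27 Hz, appears at 2 Hz.
242 Hz mod fs = 26 Hz.
26 Hz ≤ fs/2 = 27 Hz, appears at 26 Hz.
112 Hz mod fs = 4 Hz.
4 Hz ≤ fs/2 = 27 Hz, appears at 4 Hz.
32 Hz > fs/2 = 27 Hz, folds to fs − 32 Hz = 22 Hz.
Distinct values: {2 Hz, 4 Hz, 20 Hz, 22 Hz, 26 Hz}.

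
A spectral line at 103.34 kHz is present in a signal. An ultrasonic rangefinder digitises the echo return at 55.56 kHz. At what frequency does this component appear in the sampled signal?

7.78 kHz

103.34 kHz mod fs = 47.78 kHz.
47.78 kHz > fs/2 = 27.78 kHz, folds to fs − 47.78 kHz = 7.78 kHz.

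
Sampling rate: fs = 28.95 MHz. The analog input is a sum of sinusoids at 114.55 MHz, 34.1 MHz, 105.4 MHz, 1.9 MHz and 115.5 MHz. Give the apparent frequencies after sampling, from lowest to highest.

fs/2 = 14.475 MHz.
114.55 MHz mod fs = 27.7 MHz.
27.7 MHz > fs/2 = 14.475 MHz, folds to fs − 27.7 MHz = 1.25 MHz.
34.1 MHz mod fs = 5.15 MHz.
5.15 MHz ≤ fs/2 = 14.475 MHz, appears at 5.15 MHz.
105.4 MHz mod fs = 18.55 MHz.
18.55 MHz > fs/2 = 14.475 MHz, folds to fs − 18.55 MHz = 10.4 MHz.
1.9 MHz ≤ fs/2 = 14.475 MHz, passes unchanged.
115.5 MHz mod fs = 28.65 MHz.
28.65 MHz > fs/2 = 14.475 MHz, folds to fs − 28.65 MHz = 0.3 MHz.
Distinct values: {0.3 MHz, 1.25 MHz, 1.9 MHz, 5.15 MHz, 10.4 MHz}.

0.3 MHz, 1.25 MHz, 1.9 MHz, 5.15 MHz, 10.4 MHz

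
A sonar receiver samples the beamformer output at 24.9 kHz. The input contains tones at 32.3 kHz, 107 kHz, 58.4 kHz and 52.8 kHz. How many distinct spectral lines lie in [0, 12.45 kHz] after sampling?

3

fs/2 = 12.45 kHz.
32.3 kHz mod fs = 7.4 kHz.
7.4 kHz ≤ fs/2 = 12.45 kHz, appears at 7.4 kHz.
107 kHz mod fs = 7.4 kHz.
7.4 kHz ≤ fs/2 = 12.45 kHz, appears at 7.4 kHz.
58.4 kHz mod fs = 8.6 kHz.
8.6 kHz ≤ fs/2 = 12.45 kHz, appears at 8.6 kHz.
52.8 kHz mod fs = 3 kHz.
3 kHz ≤ fs/2 = 12.45 kHz, appears at 3 kHz.
Distinct values: {3 kHz, 7.4 kHz, 8.6 kHz} → 3.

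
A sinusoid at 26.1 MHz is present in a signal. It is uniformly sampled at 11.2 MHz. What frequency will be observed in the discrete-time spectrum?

26.1 MHz mod fs = 3.7 MHz.
3.7 MHz ≤ fs/2 = 5.6 MHz, appears at 3.7 MHz.

3.7 MHz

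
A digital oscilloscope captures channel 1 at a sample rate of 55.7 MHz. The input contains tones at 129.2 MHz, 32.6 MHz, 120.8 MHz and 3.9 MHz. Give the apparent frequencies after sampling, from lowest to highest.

fs/2 = 27.85 MHz.
129.2 MHz mod fs = 17.8 MHz.
17.8 MHz ≤ fs/2 = 27.85 MHz, appears at 17.8 MHz.
32.6 MHz > fs/2 = 27.85 MHz, folds to fs − 32.6 MHz = 23.1 MHz.
120.8 MHz mod fs = 9.4 MHz.
9.4 MHz ≤ fs/2 = 27.85 MHz, appears at 9.4 MHz.
3.9 MHz ≤ fs/2 = 27.85 MHz, passes unchanged.
Distinct values: {3.9 MHz, 9.4 MHz, 17.8 MHz, 23.1 MHz}.

3.9 MHz, 9.4 MHz, 17.8 MHz, 23.1 MHz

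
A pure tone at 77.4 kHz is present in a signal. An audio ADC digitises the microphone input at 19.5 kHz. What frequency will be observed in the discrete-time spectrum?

0.6 kHz

77.4 kHz mod fs = 18.9 kHz.
18.9 kHz > fs/2 = 9.75 kHz, folds to fs − 18.9 kHz = 0.6 kHz.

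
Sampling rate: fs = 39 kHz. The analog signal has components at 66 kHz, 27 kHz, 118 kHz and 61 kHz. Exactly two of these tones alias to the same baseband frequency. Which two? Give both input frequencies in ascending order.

27 kHz, 66 kHz

fs/2 = 19.5 kHz.
66 kHz mod fs = 27 kHz.
27 kHz > fs/2 = 19.5 kHz, folds to fs − 27 kHz = 12 kHz.
27 kHz > fs/2 = 19.5 kHz, folds to fs − 27 kHz = 12 kHz.
118 kHz mod fs = 1 kHz.
1 kHz ≤ fs/2 = 19.5 kHz, appears at 1 kHz.
61 kHz mod fs = 22 kHz.
22 kHz > fs/2 = 19.5 kHz, folds to fs − 22 kHz = 17 kHz.
27 kHz and 66 kHz both map to 12 kHz.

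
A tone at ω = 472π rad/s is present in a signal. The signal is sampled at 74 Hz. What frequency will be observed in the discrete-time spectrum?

14 Hz

ω = 472π rad/s → f = ω/(2π) = 236 Hz.
236 Hz mod fs = 14 Hz.
14 Hz ≤ fs/2 = 37 Hz, appears at 14 Hz.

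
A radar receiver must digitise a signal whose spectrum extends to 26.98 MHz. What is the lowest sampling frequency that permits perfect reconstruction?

Nyquist rate = 2 × 26.98 MHz = 53.96 MHz.

53.96 MHz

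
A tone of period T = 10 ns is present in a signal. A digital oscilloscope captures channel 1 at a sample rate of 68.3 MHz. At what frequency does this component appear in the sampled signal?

31.7 MHz

T = 10 ns → f = 1/T = 100 MHz.
100 MHz mod fs = 31.7 MHz.
31.7 MHz ≤ fs/2 = 34.15 MHz, appears at 31.7 MHz.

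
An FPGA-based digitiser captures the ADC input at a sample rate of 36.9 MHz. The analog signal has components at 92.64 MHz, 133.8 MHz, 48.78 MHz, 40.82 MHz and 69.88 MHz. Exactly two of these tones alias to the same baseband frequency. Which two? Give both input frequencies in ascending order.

fs/2 = 18.45 MHz.
92.64 MHz mod fs = 18.84 MHz.
18.84 MHz > fs/2 = 18.45 MHz, folds to fs − 18.84 MHz = 18.06 MHz.
133.8 MHz mod fs = 23.1 MHz.
23.1 MHz > fs/2 = 18.45 MHz, folds to fs − 23.1 MHz = 13.8 MHz.
48.78 MHz mod fs = 11.88 MHz.
11.88 MHz ≤ fs/2 = 18.45 MHz, appears at 11.88 MHz.
40.82 MHz mod fs = 3.92 MHz.
3.92 MHz ≤ fs/2 = 18.45 MHz, appears at 3.92 MHz.
69.88 MHz mod fs = 32.98 MHz.
32.98 MHz > fs/2 = 18.45 MHz, folds to fs − 32.98 MHz = 3.92 MHz.
40.82 MHz and 69.88 MHz both map to 3.92 MHz.

40.82 MHz, 69.88 MHz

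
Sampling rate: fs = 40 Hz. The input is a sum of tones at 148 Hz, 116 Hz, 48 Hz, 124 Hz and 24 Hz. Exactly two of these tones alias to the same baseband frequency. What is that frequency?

4 Hz

fs/2 = 20 Hz.
148 Hz mod fs = 28 Hz.
28 Hz > fs/2 = 20 Hz, folds to fs − 28 Hz = 12 Hz.
116 Hz mod fs = 36 Hz.
36 Hz > fs/2 = 20 Hz, folds to fs − 36 Hz = 4 Hz.
48 Hz mod fs = 8 Hz.
8 Hz ≤ fs/2 = 20 Hz, appears at 8 Hz.
124 Hz mod fs = 4 Hz.
4 Hz ≤ fs/2 = 20 Hz, appears at 4 Hz.
24 Hz > fs/2 = 20 Hz, folds to fs − 24 Hz = 16 Hz.
116 Hz and 124 Hz both map to 4 Hz.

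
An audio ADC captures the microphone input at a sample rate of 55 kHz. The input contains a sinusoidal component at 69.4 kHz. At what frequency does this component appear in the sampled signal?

69.4 kHz mod fs = 14.4 kHz.
14.4 kHz ≤ fs/2 = 27.5 kHz, appears at 14.4 kHz.

14.4 kHz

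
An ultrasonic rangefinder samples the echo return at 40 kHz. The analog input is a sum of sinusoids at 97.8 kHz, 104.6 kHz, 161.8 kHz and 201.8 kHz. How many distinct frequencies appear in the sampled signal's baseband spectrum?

3

fs/2 = 20 kHz.
97.8 kHz mod fs = 17.8 kHz.
17.8 kHz ≤ fs/2 = 20 kHz, appears at 17.8 kHz.
104.6 kHz mod fs = 24.6 kHz.
24.6 kHz > fs/2 = 20 kHz, folds to fs − 24.6 kHz = 15.4 kHz.
161.8 kHz mod fs = 1.8 kHz.
1.8 kHz ≤ fs/2 = 20 kHz, appears at 1.8 kHz.
201.8 kHz mod fs = 1.8 kHz.
1.8 kHz ≤ fs/2 = 20 kHz, appears at 1.8 kHz.
Distinct values: {1.8 kHz, 15.4 kHz, 17.8 kHz} → 3.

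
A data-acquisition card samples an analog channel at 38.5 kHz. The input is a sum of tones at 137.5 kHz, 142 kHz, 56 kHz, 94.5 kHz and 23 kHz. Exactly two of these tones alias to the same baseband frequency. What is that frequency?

17.5 kHz

fs/2 = 19.25 kHz.
137.5 kHz mod fs = 22 kHz.
22 kHz > fs/2 = 19.25 kHz, folds to fs − 22 kHz = 16.5 kHz.
142 kHz mod fs = 26.5 kHz.
26.5 kHz > fs/2 = 19.25 kHz, folds to fs − 26.5 kHz = 12 kHz.
56 kHz mod fs = 17.5 kHz.
17.5 kHz ≤ fs/2 = 19.25 kHz, appears at 17.5 kHz.
94.5 kHz mod fs = 17.5 kHz.
17.5 kHz ≤ fs/2 = 19.25 kHz, appears at 17.5 kHz.
23 kHz > fs/2 = 19.25 kHz, folds to fs − 23 kHz = 15.5 kHz.
56 kHz and 94.5 kHz both map to 17.5 kHz.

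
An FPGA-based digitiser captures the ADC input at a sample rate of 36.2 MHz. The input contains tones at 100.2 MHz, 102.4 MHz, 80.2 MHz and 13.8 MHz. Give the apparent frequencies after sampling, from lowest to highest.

6.2 MHz, 7.8 MHz, 8.4 MHz, 13.8 MHz

fs/2 = 18.1 MHz.
100.2 MHz mod fs = 27.8 MHz.
27.8 MHz > fs/2 = 18.1 MHz, folds to fs − 27.8 MHz = 8.4 MHz.
102.4 MHz mod fs = 30 MHz.
30 MHz > fs/2 = 18.1 MHz, folds to fs − 30 MHz = 6.2 MHz.
80.2 MHz mod fs = 7.8 MHz.
7.8 MHz ≤ fs/2 = 18.1 MHz, appears at 7.8 MHz.
13.8 MHz ≤ fs/2 = 18.1 MHz, passes unchanged.
Distinct values: {6.2 MHz, 7.8 MHz, 8.4 MHz, 13.8 MHz}.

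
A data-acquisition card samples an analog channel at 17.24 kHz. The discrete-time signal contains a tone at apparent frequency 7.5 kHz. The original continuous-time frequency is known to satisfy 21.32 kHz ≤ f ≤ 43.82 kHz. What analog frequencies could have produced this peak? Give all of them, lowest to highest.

24.74 kHz, 26.98 kHz, 41.98 kHz

Frequencies that alias to 7.5 kHz are k·fs ± 7.5 kHz for integer k ≥ 0.
k=0: 7.5 kHz.
k=1: 9.74 kHz, 24.74 kHz.
k=2: 26.98 kHz, 41.98 kHz.
k=3: 44.22 kHz, 59.22 kHz.
Within [21.32 kHz, 43.82 kHz]: 24.74 kHz, 26.98 kHz, 41.98 kHz.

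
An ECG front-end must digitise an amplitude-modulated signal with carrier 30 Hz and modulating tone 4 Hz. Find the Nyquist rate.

68 Hz

AM sidebands sit at fc ± fm = 26 Hz and 34 Hz.
Highest-frequency component: 34 Hz.
Nyquist rate = 2 × 34 Hz = 68 Hz.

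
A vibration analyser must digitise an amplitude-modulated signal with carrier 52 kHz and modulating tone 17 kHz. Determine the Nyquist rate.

AM sidebands sit at fc ± fm = 35 kHz and 69 kHz.
Highest-frequency component: 69 kHz.
Nyquist rate = 2 × 69 kHz = 138 kHz.

138 kHz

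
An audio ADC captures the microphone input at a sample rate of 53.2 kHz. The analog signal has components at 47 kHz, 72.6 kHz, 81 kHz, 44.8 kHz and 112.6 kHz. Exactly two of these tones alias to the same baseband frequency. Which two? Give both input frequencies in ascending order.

47 kHz, 112.6 kHz

fs/2 = 26.6 kHz.
47 kHz > fs/2 = 26.6 kHz, folds to fs − 47 kHz = 6.2 kHz.
72.6 kHz mod fs = 19.4 kHz.
19.4 kHz ≤ fs/2 = 26.6 kHz, appears at 19.4 kHz.
81 kHz mod fs = 27.8 kHz.
27.8 kHz > fs/2 = 26.6 kHz, folds to fs − 27.8 kHz = 25.4 kHz.
44.8 kHz > fs/2 = 26.6 kHz, folds to fs − 44.8 kHz = 8.4 kHz.
112.6 kHz mod fs = 6.2 kHz.
6.2 kHz ≤ fs/2 = 26.6 kHz, appears at 6.2 kHz.
47 kHz and 112.6 kHz both map to 6.2 kHz.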